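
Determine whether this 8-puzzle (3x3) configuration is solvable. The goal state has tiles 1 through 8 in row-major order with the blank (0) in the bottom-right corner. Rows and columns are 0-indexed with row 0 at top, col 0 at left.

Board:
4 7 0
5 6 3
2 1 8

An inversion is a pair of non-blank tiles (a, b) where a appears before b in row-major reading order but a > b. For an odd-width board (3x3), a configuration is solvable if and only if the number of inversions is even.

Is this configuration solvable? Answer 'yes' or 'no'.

Inversions (pairs i<j in row-major order where tile[i] > tile[j] > 0): 17
17 is odd, so the puzzle is not solvable.

Answer: no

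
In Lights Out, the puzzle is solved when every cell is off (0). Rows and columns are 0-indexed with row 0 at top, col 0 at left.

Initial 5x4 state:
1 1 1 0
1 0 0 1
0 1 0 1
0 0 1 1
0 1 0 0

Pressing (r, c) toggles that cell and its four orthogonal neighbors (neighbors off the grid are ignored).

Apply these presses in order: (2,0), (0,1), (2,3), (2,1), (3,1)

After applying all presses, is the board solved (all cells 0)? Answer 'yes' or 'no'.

After press 1 at (2,0):
1 1 1 0
0 0 0 1
1 0 0 1
1 0 1 1
0 1 0 0

After press 2 at (0,1):
0 0 0 0
0 1 0 1
1 0 0 1
1 0 1 1
0 1 0 0

After press 3 at (2,3):
0 0 0 0
0 1 0 0
1 0 1 0
1 0 1 0
0 1 0 0

After press 4 at (2,1):
0 0 0 0
0 0 0 0
0 1 0 0
1 1 1 0
0 1 0 0

After press 5 at (3,1):
0 0 0 0
0 0 0 0
0 0 0 0
0 0 0 0
0 0 0 0

Lights still on: 0

Answer: yes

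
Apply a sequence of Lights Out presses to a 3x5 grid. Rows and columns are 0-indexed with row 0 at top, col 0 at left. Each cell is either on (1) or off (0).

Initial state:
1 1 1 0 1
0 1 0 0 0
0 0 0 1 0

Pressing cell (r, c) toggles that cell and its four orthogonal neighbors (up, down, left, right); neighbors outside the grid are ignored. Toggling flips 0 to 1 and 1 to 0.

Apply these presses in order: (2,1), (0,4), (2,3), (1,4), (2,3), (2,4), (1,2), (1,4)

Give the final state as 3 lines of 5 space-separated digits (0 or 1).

After press 1 at (2,1):
1 1 1 0 1
0 0 0 0 0
1 1 1 1 0

After press 2 at (0,4):
1 1 1 1 0
0 0 0 0 1
1 1 1 1 0

After press 3 at (2,3):
1 1 1 1 0
0 0 0 1 1
1 1 0 0 1

After press 4 at (1,4):
1 1 1 1 1
0 0 0 0 0
1 1 0 0 0

After press 5 at (2,3):
1 1 1 1 1
0 0 0 1 0
1 1 1 1 1

After press 6 at (2,4):
1 1 1 1 1
0 0 0 1 1
1 1 1 0 0

After press 7 at (1,2):
1 1 0 1 1
0 1 1 0 1
1 1 0 0 0

After press 8 at (1,4):
1 1 0 1 0
0 1 1 1 0
1 1 0 0 1

Answer: 1 1 0 1 0
0 1 1 1 0
1 1 0 0 1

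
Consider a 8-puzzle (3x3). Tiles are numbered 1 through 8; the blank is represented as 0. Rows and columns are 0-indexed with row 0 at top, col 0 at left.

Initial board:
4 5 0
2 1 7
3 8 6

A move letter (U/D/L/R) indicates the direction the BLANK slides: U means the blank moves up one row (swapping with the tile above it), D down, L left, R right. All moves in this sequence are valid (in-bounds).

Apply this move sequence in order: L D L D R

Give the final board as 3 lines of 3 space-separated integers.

After move 1 (L):
4 0 5
2 1 7
3 8 6

After move 2 (D):
4 1 5
2 0 7
3 8 6

After move 3 (L):
4 1 5
0 2 7
3 8 6

After move 4 (D):
4 1 5
3 2 7
0 8 6

After move 5 (R):
4 1 5
3 2 7
8 0 6

Answer: 4 1 5
3 2 7
8 0 6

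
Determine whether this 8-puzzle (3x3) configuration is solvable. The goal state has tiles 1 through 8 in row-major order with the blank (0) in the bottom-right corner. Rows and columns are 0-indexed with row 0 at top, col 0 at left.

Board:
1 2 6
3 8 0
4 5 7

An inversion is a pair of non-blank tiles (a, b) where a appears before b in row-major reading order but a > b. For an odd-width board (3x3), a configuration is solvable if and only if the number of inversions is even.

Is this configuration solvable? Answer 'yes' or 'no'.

Answer: yes

Derivation:
Inversions (pairs i<j in row-major order where tile[i] > tile[j] > 0): 6
6 is even, so the puzzle is solvable.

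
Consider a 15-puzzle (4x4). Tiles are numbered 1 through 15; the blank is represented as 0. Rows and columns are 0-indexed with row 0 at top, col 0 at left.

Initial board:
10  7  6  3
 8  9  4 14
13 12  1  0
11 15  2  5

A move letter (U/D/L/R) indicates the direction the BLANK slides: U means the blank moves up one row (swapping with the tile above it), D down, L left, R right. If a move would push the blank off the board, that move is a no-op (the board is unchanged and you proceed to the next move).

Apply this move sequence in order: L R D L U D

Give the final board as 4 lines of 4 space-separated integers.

Answer: 10  7  6  3
 8  9  4 14
13 12  1  5
11 15  0  2

Derivation:
After move 1 (L):
10  7  6  3
 8  9  4 14
13 12  0  1
11 15  2  5

After move 2 (R):
10  7  6  3
 8  9  4 14
13 12  1  0
11 15  2  5

After move 3 (D):
10  7  6  3
 8  9  4 14
13 12  1  5
11 15  2  0

After move 4 (L):
10  7  6  3
 8  9  4 14
13 12  1  5
11 15  0  2

After move 5 (U):
10  7  6  3
 8  9  4 14
13 12  0  5
11 15  1  2

After move 6 (D):
10  7  6  3
 8  9  4 14
13 12  1  5
11 15  0  2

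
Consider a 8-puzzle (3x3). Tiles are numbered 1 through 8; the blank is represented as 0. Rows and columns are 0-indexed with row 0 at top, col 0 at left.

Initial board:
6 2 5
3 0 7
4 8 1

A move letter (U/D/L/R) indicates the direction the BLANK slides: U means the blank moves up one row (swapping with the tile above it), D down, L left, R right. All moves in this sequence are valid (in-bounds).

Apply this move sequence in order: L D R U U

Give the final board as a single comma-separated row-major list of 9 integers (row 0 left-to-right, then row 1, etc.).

Answer: 6, 0, 5, 4, 2, 7, 8, 3, 1

Derivation:
After move 1 (L):
6 2 5
0 3 7
4 8 1

After move 2 (D):
6 2 5
4 3 7
0 8 1

After move 3 (R):
6 2 5
4 3 7
8 0 1

After move 4 (U):
6 2 5
4 0 7
8 3 1

After move 5 (U):
6 0 5
4 2 7
8 3 1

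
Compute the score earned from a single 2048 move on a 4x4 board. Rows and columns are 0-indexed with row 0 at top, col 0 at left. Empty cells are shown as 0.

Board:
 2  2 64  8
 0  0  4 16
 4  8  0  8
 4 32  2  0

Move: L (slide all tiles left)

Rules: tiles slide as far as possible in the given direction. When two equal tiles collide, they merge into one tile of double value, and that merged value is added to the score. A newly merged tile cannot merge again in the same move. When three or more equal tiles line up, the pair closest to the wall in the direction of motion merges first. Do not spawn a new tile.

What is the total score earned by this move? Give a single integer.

Slide left:
row 0: [2, 2, 64, 8] -> [4, 64, 8, 0]  score +4 (running 4)
row 1: [0, 0, 4, 16] -> [4, 16, 0, 0]  score +0 (running 4)
row 2: [4, 8, 0, 8] -> [4, 16, 0, 0]  score +16 (running 20)
row 3: [4, 32, 2, 0] -> [4, 32, 2, 0]  score +0 (running 20)
Board after move:
 4 64  8  0
 4 16  0  0
 4 16  0  0
 4 32  2  0

Answer: 20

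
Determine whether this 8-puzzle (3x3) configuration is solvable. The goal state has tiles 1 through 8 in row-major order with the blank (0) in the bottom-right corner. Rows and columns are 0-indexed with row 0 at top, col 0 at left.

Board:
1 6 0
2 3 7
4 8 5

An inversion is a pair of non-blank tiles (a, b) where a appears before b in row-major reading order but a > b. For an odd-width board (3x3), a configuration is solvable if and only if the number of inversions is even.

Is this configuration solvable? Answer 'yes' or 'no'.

Inversions (pairs i<j in row-major order where tile[i] > tile[j] > 0): 7
7 is odd, so the puzzle is not solvable.

Answer: no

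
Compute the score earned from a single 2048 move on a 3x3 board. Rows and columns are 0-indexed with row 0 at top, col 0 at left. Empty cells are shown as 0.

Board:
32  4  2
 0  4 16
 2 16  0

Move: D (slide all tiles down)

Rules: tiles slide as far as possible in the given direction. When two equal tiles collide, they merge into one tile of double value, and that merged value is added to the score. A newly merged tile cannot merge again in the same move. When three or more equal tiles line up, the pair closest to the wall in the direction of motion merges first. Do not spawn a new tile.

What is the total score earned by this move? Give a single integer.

Answer: 8

Derivation:
Slide down:
col 0: [32, 0, 2] -> [0, 32, 2]  score +0 (running 0)
col 1: [4, 4, 16] -> [0, 8, 16]  score +8 (running 8)
col 2: [2, 16, 0] -> [0, 2, 16]  score +0 (running 8)
Board after move:
 0  0  0
32  8  2
 2 16 16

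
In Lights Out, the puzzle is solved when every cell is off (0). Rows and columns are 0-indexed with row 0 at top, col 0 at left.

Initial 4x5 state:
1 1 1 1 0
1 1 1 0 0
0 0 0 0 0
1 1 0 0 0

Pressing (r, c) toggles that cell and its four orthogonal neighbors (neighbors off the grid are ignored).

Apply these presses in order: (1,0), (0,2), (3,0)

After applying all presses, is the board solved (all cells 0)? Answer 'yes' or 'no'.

After press 1 at (1,0):
0 1 1 1 0
0 0 1 0 0
1 0 0 0 0
1 1 0 0 0

After press 2 at (0,2):
0 0 0 0 0
0 0 0 0 0
1 0 0 0 0
1 1 0 0 0

After press 3 at (3,0):
0 0 0 0 0
0 0 0 0 0
0 0 0 0 0
0 0 0 0 0

Lights still on: 0

Answer: yes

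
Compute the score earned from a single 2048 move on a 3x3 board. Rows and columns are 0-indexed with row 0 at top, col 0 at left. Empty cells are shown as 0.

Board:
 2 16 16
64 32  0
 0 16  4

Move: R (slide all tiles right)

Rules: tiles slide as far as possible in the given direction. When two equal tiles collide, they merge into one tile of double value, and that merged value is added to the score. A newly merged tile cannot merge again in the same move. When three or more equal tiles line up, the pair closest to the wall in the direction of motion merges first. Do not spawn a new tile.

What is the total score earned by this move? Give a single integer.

Slide right:
row 0: [2, 16, 16] -> [0, 2, 32]  score +32 (running 32)
row 1: [64, 32, 0] -> [0, 64, 32]  score +0 (running 32)
row 2: [0, 16, 4] -> [0, 16, 4]  score +0 (running 32)
Board after move:
 0  2 32
 0 64 32
 0 16  4

Answer: 32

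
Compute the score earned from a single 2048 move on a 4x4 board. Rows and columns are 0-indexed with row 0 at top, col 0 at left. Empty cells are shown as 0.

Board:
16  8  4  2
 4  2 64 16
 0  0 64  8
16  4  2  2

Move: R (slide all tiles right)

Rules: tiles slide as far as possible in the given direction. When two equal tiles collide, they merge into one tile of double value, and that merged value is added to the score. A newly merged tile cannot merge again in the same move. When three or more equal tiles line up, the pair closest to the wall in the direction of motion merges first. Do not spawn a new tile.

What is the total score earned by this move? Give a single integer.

Slide right:
row 0: [16, 8, 4, 2] -> [16, 8, 4, 2]  score +0 (running 0)
row 1: [4, 2, 64, 16] -> [4, 2, 64, 16]  score +0 (running 0)
row 2: [0, 0, 64, 8] -> [0, 0, 64, 8]  score +0 (running 0)
row 3: [16, 4, 2, 2] -> [0, 16, 4, 4]  score +4 (running 4)
Board after move:
16  8  4  2
 4  2 64 16
 0  0 64  8
 0 16  4  4

Answer: 4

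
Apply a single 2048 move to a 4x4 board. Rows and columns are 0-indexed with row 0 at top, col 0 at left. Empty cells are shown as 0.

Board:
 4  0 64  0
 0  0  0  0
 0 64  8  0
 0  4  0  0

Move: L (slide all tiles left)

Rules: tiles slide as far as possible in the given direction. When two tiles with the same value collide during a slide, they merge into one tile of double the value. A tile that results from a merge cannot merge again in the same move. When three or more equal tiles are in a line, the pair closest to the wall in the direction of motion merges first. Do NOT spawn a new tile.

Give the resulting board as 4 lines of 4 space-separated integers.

Slide left:
row 0: [4, 0, 64, 0] -> [4, 64, 0, 0]
row 1: [0, 0, 0, 0] -> [0, 0, 0, 0]
row 2: [0, 64, 8, 0] -> [64, 8, 0, 0]
row 3: [0, 4, 0, 0] -> [4, 0, 0, 0]

Answer:  4 64  0  0
 0  0  0  0
64  8  0  0
 4  0  0  0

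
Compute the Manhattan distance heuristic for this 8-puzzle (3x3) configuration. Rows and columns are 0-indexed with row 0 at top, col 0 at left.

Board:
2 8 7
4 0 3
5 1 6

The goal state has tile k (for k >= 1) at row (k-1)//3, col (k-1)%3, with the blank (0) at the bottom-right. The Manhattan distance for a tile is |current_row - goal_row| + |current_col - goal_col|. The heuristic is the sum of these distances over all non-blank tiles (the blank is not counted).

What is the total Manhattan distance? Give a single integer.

Tile 2: at (0,0), goal (0,1), distance |0-0|+|0-1| = 1
Tile 8: at (0,1), goal (2,1), distance |0-2|+|1-1| = 2
Tile 7: at (0,2), goal (2,0), distance |0-2|+|2-0| = 4
Tile 4: at (1,0), goal (1,0), distance |1-1|+|0-0| = 0
Tile 3: at (1,2), goal (0,2), distance |1-0|+|2-2| = 1
Tile 5: at (2,0), goal (1,1), distance |2-1|+|0-1| = 2
Tile 1: at (2,1), goal (0,0), distance |2-0|+|1-0| = 3
Tile 6: at (2,2), goal (1,2), distance |2-1|+|2-2| = 1
Sum: 1 + 2 + 4 + 0 + 1 + 2 + 3 + 1 = 14

Answer: 14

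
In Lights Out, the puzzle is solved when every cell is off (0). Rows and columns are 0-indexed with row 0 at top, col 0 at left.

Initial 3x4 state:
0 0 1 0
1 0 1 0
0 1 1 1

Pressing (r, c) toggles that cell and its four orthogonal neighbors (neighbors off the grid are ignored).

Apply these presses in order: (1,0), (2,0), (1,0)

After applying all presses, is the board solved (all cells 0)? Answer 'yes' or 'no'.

After press 1 at (1,0):
1 0 1 0
0 1 1 0
1 1 1 1

After press 2 at (2,0):
1 0 1 0
1 1 1 0
0 0 1 1

After press 3 at (1,0):
0 0 1 0
0 0 1 0
1 0 1 1

Lights still on: 5

Answer: no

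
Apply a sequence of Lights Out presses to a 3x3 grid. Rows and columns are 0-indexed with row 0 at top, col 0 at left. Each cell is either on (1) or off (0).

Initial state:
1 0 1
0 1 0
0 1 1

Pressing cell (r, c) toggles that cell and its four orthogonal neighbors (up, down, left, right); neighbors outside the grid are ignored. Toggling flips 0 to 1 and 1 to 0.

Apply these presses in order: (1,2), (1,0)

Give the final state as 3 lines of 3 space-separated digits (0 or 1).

Answer: 0 0 0
1 1 1
1 1 0

Derivation:
After press 1 at (1,2):
1 0 0
0 0 1
0 1 0

After press 2 at (1,0):
0 0 0
1 1 1
1 1 0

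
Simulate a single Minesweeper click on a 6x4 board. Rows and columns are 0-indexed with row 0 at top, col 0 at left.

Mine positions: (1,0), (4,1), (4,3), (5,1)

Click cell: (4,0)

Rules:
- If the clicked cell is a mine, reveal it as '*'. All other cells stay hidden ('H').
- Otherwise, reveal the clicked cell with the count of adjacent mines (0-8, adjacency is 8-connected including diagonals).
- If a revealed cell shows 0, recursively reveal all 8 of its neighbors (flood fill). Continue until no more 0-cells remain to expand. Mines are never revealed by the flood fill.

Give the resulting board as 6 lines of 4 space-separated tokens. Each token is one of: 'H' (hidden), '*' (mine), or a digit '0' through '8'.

H H H H
H H H H
H H H H
H H H H
2 H H H
H H H H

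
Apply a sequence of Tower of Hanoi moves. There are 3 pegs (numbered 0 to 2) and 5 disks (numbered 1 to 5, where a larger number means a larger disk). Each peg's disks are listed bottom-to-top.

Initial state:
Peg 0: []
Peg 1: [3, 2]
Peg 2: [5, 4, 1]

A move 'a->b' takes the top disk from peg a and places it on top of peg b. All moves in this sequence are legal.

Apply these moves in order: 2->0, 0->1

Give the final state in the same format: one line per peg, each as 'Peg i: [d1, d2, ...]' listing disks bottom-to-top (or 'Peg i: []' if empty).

After move 1 (2->0):
Peg 0: [1]
Peg 1: [3, 2]
Peg 2: [5, 4]

After move 2 (0->1):
Peg 0: []
Peg 1: [3, 2, 1]
Peg 2: [5, 4]

Answer: Peg 0: []
Peg 1: [3, 2, 1]
Peg 2: [5, 4]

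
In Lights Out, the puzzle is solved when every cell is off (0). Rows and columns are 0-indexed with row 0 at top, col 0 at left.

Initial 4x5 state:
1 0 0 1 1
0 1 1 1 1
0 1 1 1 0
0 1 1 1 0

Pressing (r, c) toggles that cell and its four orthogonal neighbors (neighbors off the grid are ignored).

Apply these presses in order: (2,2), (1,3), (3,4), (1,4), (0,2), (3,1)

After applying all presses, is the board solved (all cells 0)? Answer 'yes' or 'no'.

Answer: no

Derivation:
After press 1 at (2,2):
1 0 0 1 1
0 1 0 1 1
0 0 0 0 0
0 1 0 1 0

After press 2 at (1,3):
1 0 0 0 1
0 1 1 0 0
0 0 0 1 0
0 1 0 1 0

After press 3 at (3,4):
1 0 0 0 1
0 1 1 0 0
0 0 0 1 1
0 1 0 0 1

After press 4 at (1,4):
1 0 0 0 0
0 1 1 1 1
0 0 0 1 0
0 1 0 0 1

After press 5 at (0,2):
1 1 1 1 0
0 1 0 1 1
0 0 0 1 0
0 1 0 0 1

After press 6 at (3,1):
1 1 1 1 0
0 1 0 1 1
0 1 0 1 0
1 0 1 0 1

Lights still on: 12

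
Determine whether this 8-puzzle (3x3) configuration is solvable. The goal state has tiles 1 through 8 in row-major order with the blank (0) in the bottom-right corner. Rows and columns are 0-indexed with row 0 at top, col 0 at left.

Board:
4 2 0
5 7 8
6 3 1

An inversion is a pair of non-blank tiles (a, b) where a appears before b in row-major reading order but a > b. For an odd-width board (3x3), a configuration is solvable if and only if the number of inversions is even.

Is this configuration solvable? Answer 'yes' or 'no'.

Answer: no

Derivation:
Inversions (pairs i<j in row-major order where tile[i] > tile[j] > 0): 15
15 is odd, so the puzzle is not solvable.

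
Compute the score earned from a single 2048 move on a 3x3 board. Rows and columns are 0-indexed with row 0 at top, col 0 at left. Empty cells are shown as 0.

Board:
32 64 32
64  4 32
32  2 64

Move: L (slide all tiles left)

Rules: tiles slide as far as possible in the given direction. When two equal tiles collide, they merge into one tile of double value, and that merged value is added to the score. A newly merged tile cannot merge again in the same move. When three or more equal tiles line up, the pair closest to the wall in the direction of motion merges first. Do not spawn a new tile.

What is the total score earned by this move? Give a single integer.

Answer: 0

Derivation:
Slide left:
row 0: [32, 64, 32] -> [32, 64, 32]  score +0 (running 0)
row 1: [64, 4, 32] -> [64, 4, 32]  score +0 (running 0)
row 2: [32, 2, 64] -> [32, 2, 64]  score +0 (running 0)
Board after move:
32 64 32
64  4 32
32  2 64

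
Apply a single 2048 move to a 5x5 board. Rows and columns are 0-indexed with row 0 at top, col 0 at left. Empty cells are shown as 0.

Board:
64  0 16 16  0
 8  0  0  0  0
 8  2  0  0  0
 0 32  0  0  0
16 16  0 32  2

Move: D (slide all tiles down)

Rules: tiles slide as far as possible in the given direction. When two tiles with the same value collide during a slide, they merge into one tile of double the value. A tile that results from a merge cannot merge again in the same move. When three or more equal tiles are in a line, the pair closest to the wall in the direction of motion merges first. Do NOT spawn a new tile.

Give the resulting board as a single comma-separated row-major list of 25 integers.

Slide down:
col 0: [64, 8, 8, 0, 16] -> [0, 0, 64, 16, 16]
col 1: [0, 0, 2, 32, 16] -> [0, 0, 2, 32, 16]
col 2: [16, 0, 0, 0, 0] -> [0, 0, 0, 0, 16]
col 3: [16, 0, 0, 0, 32] -> [0, 0, 0, 16, 32]
col 4: [0, 0, 0, 0, 2] -> [0, 0, 0, 0, 2]

Answer: 0, 0, 0, 0, 0, 0, 0, 0, 0, 0, 64, 2, 0, 0, 0, 16, 32, 0, 16, 0, 16, 16, 16, 32, 2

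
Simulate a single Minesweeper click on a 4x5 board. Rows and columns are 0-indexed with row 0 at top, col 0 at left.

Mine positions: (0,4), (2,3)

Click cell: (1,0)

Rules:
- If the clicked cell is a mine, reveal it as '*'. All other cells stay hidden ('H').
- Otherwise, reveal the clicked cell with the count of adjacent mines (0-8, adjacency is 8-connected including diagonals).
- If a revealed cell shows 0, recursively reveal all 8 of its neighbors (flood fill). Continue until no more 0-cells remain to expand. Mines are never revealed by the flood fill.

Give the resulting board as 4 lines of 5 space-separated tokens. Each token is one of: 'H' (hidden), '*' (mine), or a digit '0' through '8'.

0 0 0 1 H
0 0 1 2 H
0 0 1 H H
0 0 1 H H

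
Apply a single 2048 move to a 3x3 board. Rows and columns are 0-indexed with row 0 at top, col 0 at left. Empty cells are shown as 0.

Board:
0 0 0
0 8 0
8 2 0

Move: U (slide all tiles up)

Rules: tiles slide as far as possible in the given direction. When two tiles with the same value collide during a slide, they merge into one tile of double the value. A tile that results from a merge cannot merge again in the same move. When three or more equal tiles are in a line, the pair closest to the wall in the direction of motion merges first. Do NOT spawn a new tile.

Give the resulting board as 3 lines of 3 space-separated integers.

Answer: 8 8 0
0 2 0
0 0 0

Derivation:
Slide up:
col 0: [0, 0, 8] -> [8, 0, 0]
col 1: [0, 8, 2] -> [8, 2, 0]
col 2: [0, 0, 0] -> [0, 0, 0]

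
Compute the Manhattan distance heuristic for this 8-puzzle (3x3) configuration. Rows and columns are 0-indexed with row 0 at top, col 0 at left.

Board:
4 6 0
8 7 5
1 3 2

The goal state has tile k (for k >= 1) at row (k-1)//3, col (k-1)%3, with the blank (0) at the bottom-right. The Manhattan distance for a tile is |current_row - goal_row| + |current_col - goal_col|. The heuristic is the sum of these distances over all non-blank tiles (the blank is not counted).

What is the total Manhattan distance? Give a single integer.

Tile 4: at (0,0), goal (1,0), distance |0-1|+|0-0| = 1
Tile 6: at (0,1), goal (1,2), distance |0-1|+|1-2| = 2
Tile 8: at (1,0), goal (2,1), distance |1-2|+|0-1| = 2
Tile 7: at (1,1), goal (2,0), distance |1-2|+|1-0| = 2
Tile 5: at (1,2), goal (1,1), distance |1-1|+|2-1| = 1
Tile 1: at (2,0), goal (0,0), distance |2-0|+|0-0| = 2
Tile 3: at (2,1), goal (0,2), distance |2-0|+|1-2| = 3
Tile 2: at (2,2), goal (0,1), distance |2-0|+|2-1| = 3
Sum: 1 + 2 + 2 + 2 + 1 + 2 + 3 + 3 = 16

Answer: 16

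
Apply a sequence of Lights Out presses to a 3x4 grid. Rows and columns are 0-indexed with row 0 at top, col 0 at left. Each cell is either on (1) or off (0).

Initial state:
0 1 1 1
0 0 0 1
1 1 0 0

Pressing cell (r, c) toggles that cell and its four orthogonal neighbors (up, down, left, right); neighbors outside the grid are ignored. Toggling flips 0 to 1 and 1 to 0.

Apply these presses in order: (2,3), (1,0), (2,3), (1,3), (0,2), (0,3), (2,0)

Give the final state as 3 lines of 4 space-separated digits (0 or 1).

Answer: 1 0 1 0
0 1 0 1
1 0 0 1

Derivation:
After press 1 at (2,3):
0 1 1 1
0 0 0 0
1 1 1 1

After press 2 at (1,0):
1 1 1 1
1 1 0 0
0 1 1 1

After press 3 at (2,3):
1 1 1 1
1 1 0 1
0 1 0 0

After press 4 at (1,3):
1 1 1 0
1 1 1 0
0 1 0 1

After press 5 at (0,2):
1 0 0 1
1 1 0 0
0 1 0 1

After press 6 at (0,3):
1 0 1 0
1 1 0 1
0 1 0 1

After press 7 at (2,0):
1 0 1 0
0 1 0 1
1 0 0 1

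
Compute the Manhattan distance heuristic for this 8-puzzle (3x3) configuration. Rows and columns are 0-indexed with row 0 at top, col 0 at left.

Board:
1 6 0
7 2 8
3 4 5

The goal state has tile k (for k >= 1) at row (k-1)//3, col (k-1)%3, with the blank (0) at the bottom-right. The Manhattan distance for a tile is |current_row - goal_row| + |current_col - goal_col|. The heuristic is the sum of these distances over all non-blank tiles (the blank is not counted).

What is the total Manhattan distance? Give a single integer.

Answer: 14

Derivation:
Tile 1: at (0,0), goal (0,0), distance |0-0|+|0-0| = 0
Tile 6: at (0,1), goal (1,2), distance |0-1|+|1-2| = 2
Tile 7: at (1,0), goal (2,0), distance |1-2|+|0-0| = 1
Tile 2: at (1,1), goal (0,1), distance |1-0|+|1-1| = 1
Tile 8: at (1,2), goal (2,1), distance |1-2|+|2-1| = 2
Tile 3: at (2,0), goal (0,2), distance |2-0|+|0-2| = 4
Tile 4: at (2,1), goal (1,0), distance |2-1|+|1-0| = 2
Tile 5: at (2,2), goal (1,1), distance |2-1|+|2-1| = 2
Sum: 0 + 2 + 1 + 1 + 2 + 4 + 2 + 2 = 14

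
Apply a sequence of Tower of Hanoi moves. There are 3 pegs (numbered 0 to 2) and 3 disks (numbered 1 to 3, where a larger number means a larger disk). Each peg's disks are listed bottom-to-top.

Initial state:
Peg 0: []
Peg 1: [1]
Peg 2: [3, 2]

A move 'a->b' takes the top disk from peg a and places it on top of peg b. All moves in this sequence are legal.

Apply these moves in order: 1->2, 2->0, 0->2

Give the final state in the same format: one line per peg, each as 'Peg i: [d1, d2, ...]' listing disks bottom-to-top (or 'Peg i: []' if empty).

Answer: Peg 0: []
Peg 1: []
Peg 2: [3, 2, 1]

Derivation:
After move 1 (1->2):
Peg 0: []
Peg 1: []
Peg 2: [3, 2, 1]

After move 2 (2->0):
Peg 0: [1]
Peg 1: []
Peg 2: [3, 2]

After move 3 (0->2):
Peg 0: []
Peg 1: []
Peg 2: [3, 2, 1]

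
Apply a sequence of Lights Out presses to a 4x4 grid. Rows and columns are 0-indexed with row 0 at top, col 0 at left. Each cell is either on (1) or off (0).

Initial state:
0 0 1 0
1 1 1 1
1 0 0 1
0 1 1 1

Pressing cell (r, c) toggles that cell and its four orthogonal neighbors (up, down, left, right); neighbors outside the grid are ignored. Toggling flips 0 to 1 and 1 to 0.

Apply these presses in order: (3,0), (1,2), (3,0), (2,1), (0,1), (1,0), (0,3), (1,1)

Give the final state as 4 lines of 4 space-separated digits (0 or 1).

After press 1 at (3,0):
0 0 1 0
1 1 1 1
0 0 0 1
1 0 1 1

After press 2 at (1,2):
0 0 0 0
1 0 0 0
0 0 1 1
1 0 1 1

After press 3 at (3,0):
0 0 0 0
1 0 0 0
1 0 1 1
0 1 1 1

After press 4 at (2,1):
0 0 0 0
1 1 0 0
0 1 0 1
0 0 1 1

After press 5 at (0,1):
1 1 1 0
1 0 0 0
0 1 0 1
0 0 1 1

After press 6 at (1,0):
0 1 1 0
0 1 0 0
1 1 0 1
0 0 1 1

After press 7 at (0,3):
0 1 0 1
0 1 0 1
1 1 0 1
0 0 1 1

After press 8 at (1,1):
0 0 0 1
1 0 1 1
1 0 0 1
0 0 1 1

Answer: 0 0 0 1
1 0 1 1
1 0 0 1
0 0 1 1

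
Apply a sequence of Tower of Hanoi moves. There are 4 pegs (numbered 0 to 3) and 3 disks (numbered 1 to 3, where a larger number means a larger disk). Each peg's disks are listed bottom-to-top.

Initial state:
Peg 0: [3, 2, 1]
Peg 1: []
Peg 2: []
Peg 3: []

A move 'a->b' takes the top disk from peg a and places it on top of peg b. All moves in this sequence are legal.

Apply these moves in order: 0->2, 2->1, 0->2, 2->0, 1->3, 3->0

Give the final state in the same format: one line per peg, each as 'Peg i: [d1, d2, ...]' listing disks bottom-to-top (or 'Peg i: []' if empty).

After move 1 (0->2):
Peg 0: [3, 2]
Peg 1: []
Peg 2: [1]
Peg 3: []

After move 2 (2->1):
Peg 0: [3, 2]
Peg 1: [1]
Peg 2: []
Peg 3: []

After move 3 (0->2):
Peg 0: [3]
Peg 1: [1]
Peg 2: [2]
Peg 3: []

After move 4 (2->0):
Peg 0: [3, 2]
Peg 1: [1]
Peg 2: []
Peg 3: []

After move 5 (1->3):
Peg 0: [3, 2]
Peg 1: []
Peg 2: []
Peg 3: [1]

After move 6 (3->0):
Peg 0: [3, 2, 1]
Peg 1: []
Peg 2: []
Peg 3: []

Answer: Peg 0: [3, 2, 1]
Peg 1: []
Peg 2: []
Peg 3: []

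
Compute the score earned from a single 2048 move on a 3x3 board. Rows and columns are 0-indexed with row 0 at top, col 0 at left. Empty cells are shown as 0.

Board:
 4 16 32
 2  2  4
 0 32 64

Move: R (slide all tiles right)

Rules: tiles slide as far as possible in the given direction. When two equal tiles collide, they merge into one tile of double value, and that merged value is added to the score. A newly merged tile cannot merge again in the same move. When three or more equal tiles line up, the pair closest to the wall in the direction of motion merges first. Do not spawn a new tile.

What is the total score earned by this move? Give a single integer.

Slide right:
row 0: [4, 16, 32] -> [4, 16, 32]  score +0 (running 0)
row 1: [2, 2, 4] -> [0, 4, 4]  score +4 (running 4)
row 2: [0, 32, 64] -> [0, 32, 64]  score +0 (running 4)
Board after move:
 4 16 32
 0  4  4
 0 32 64

Answer: 4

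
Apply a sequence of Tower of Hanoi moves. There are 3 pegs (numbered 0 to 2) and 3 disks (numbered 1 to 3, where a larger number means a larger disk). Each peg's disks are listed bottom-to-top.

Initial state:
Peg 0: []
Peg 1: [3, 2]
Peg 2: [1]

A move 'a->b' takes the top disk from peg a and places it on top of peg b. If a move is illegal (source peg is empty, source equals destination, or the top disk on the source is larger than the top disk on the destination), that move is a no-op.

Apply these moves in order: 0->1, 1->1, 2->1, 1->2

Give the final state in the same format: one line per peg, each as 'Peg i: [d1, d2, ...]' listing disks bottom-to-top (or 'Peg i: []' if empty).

Answer: Peg 0: []
Peg 1: [3, 2]
Peg 2: [1]

Derivation:
After move 1 (0->1):
Peg 0: []
Peg 1: [3, 2]
Peg 2: [1]

After move 2 (1->1):
Peg 0: []
Peg 1: [3, 2]
Peg 2: [1]

After move 3 (2->1):
Peg 0: []
Peg 1: [3, 2, 1]
Peg 2: []

After move 4 (1->2):
Peg 0: []
Peg 1: [3, 2]
Peg 2: [1]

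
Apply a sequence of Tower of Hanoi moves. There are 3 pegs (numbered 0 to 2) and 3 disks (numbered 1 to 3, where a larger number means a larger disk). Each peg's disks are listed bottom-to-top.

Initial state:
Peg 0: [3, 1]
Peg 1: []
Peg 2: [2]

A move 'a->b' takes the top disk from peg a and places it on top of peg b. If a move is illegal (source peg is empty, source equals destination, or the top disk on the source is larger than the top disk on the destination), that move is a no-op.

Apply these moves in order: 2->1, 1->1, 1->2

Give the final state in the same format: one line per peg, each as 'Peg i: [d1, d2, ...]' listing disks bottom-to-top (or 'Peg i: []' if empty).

Answer: Peg 0: [3, 1]
Peg 1: []
Peg 2: [2]

Derivation:
After move 1 (2->1):
Peg 0: [3, 1]
Peg 1: [2]
Peg 2: []

After move 2 (1->1):
Peg 0: [3, 1]
Peg 1: [2]
Peg 2: []

After move 3 (1->2):
Peg 0: [3, 1]
Peg 1: []
Peg 2: [2]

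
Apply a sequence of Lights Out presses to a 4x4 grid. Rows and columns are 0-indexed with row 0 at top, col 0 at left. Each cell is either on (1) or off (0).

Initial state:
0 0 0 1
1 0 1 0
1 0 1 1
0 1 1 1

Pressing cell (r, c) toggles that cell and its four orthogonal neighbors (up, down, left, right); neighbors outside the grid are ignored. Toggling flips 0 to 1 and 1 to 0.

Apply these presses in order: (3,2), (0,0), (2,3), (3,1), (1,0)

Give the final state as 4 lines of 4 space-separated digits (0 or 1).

Answer: 0 1 0 1
1 1 1 1
0 1 1 0
1 1 1 1

Derivation:
After press 1 at (3,2):
0 0 0 1
1 0 1 0
1 0 0 1
0 0 0 0

After press 2 at (0,0):
1 1 0 1
0 0 1 0
1 0 0 1
0 0 0 0

After press 3 at (2,3):
1 1 0 1
0 0 1 1
1 0 1 0
0 0 0 1

After press 4 at (3,1):
1 1 0 1
0 0 1 1
1 1 1 0
1 1 1 1

After press 5 at (1,0):
0 1 0 1
1 1 1 1
0 1 1 0
1 1 1 1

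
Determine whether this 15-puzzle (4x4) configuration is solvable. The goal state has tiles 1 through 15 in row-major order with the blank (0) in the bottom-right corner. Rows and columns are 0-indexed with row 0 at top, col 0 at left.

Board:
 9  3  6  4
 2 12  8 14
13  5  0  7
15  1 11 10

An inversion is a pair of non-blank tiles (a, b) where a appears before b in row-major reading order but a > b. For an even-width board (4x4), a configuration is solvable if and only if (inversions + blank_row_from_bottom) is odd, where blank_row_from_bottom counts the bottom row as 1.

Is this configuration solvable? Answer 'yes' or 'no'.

Inversions: 43
Blank is in row 2 (0-indexed from top), which is row 2 counting from the bottom (bottom = 1).
43 + 2 = 45, which is odd, so the puzzle is solvable.

Answer: yes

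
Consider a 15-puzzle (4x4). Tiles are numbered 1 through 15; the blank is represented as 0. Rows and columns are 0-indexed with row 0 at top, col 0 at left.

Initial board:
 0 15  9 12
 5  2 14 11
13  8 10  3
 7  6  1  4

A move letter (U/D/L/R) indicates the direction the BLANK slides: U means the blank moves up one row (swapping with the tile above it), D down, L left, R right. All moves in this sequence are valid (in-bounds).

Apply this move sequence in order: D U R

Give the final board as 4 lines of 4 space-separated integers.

After move 1 (D):
 5 15  9 12
 0  2 14 11
13  8 10  3
 7  6  1  4

After move 2 (U):
 0 15  9 12
 5  2 14 11
13  8 10  3
 7  6  1  4

After move 3 (R):
15  0  9 12
 5  2 14 11
13  8 10  3
 7  6  1  4

Answer: 15  0  9 12
 5  2 14 11
13  8 10  3
 7  6  1  4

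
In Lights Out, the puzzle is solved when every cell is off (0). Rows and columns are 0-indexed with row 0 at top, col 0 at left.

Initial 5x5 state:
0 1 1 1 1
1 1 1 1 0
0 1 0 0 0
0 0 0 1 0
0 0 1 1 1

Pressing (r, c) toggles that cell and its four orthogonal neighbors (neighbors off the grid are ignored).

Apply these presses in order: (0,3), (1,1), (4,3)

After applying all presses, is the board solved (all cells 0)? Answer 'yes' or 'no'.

Answer: yes

Derivation:
After press 1 at (0,3):
0 1 0 0 0
1 1 1 0 0
0 1 0 0 0
0 0 0 1 0
0 0 1 1 1

After press 2 at (1,1):
0 0 0 0 0
0 0 0 0 0
0 0 0 0 0
0 0 0 1 0
0 0 1 1 1

After press 3 at (4,3):
0 0 0 0 0
0 0 0 0 0
0 0 0 0 0
0 0 0 0 0
0 0 0 0 0

Lights still on: 0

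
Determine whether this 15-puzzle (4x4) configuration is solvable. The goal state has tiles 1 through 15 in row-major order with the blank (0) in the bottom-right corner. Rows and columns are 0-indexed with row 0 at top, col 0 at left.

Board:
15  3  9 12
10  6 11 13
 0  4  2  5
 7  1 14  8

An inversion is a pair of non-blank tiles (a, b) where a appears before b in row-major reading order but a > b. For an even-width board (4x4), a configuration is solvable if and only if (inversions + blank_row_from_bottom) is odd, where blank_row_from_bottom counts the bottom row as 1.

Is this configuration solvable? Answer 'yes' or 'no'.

Answer: yes

Derivation:
Inversions: 61
Blank is in row 2 (0-indexed from top), which is row 2 counting from the bottom (bottom = 1).
61 + 2 = 63, which is odd, so the puzzle is solvable.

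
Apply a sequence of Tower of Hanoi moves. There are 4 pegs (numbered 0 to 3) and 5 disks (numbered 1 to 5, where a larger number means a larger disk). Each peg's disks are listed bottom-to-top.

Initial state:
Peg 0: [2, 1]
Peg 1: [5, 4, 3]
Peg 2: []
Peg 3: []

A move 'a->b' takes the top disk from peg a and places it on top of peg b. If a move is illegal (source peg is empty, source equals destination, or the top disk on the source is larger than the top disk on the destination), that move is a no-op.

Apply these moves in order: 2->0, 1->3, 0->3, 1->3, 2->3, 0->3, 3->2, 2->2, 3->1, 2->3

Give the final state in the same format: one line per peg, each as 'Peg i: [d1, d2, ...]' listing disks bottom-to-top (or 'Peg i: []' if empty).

After move 1 (2->0):
Peg 0: [2, 1]
Peg 1: [5, 4, 3]
Peg 2: []
Peg 3: []

After move 2 (1->3):
Peg 0: [2, 1]
Peg 1: [5, 4]
Peg 2: []
Peg 3: [3]

After move 3 (0->3):
Peg 0: [2]
Peg 1: [5, 4]
Peg 2: []
Peg 3: [3, 1]

After move 4 (1->3):
Peg 0: [2]
Peg 1: [5, 4]
Peg 2: []
Peg 3: [3, 1]

After move 5 (2->3):
Peg 0: [2]
Peg 1: [5, 4]
Peg 2: []
Peg 3: [3, 1]

After move 6 (0->3):
Peg 0: [2]
Peg 1: [5, 4]
Peg 2: []
Peg 3: [3, 1]

After move 7 (3->2):
Peg 0: [2]
Peg 1: [5, 4]
Peg 2: [1]
Peg 3: [3]

After move 8 (2->2):
Peg 0: [2]
Peg 1: [5, 4]
Peg 2: [1]
Peg 3: [3]

After move 9 (3->1):
Peg 0: [2]
Peg 1: [5, 4, 3]
Peg 2: [1]
Peg 3: []

After move 10 (2->3):
Peg 0: [2]
Peg 1: [5, 4, 3]
Peg 2: []
Peg 3: [1]

Answer: Peg 0: [2]
Peg 1: [5, 4, 3]
Peg 2: []
Peg 3: [1]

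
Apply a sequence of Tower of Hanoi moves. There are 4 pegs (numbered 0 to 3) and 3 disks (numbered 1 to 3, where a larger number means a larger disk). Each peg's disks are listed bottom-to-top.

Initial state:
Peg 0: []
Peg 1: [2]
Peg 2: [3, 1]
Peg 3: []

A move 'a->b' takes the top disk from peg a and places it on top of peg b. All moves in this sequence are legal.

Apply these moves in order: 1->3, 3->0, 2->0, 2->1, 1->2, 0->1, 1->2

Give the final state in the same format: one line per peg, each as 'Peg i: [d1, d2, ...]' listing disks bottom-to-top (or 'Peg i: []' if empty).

Answer: Peg 0: [2]
Peg 1: []
Peg 2: [3, 1]
Peg 3: []

Derivation:
After move 1 (1->3):
Peg 0: []
Peg 1: []
Peg 2: [3, 1]
Peg 3: [2]

After move 2 (3->0):
Peg 0: [2]
Peg 1: []
Peg 2: [3, 1]
Peg 3: []

After move 3 (2->0):
Peg 0: [2, 1]
Peg 1: []
Peg 2: [3]
Peg 3: []

After move 4 (2->1):
Peg 0: [2, 1]
Peg 1: [3]
Peg 2: []
Peg 3: []

After move 5 (1->2):
Peg 0: [2, 1]
Peg 1: []
Peg 2: [3]
Peg 3: []

After move 6 (0->1):
Peg 0: [2]
Peg 1: [1]
Peg 2: [3]
Peg 3: []

After move 7 (1->2):
Peg 0: [2]
Peg 1: []
Peg 2: [3, 1]
Peg 3: []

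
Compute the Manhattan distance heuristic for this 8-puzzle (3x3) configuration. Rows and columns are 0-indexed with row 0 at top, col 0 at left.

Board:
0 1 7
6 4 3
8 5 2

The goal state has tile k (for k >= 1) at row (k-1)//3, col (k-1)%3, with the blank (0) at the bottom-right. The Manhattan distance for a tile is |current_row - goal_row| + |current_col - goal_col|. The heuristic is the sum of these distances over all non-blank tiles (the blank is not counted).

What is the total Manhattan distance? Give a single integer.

Tile 1: (0,1)->(0,0) = 1
Tile 7: (0,2)->(2,0) = 4
Tile 6: (1,0)->(1,2) = 2
Tile 4: (1,1)->(1,0) = 1
Tile 3: (1,2)->(0,2) = 1
Tile 8: (2,0)->(2,1) = 1
Tile 5: (2,1)->(1,1) = 1
Tile 2: (2,2)->(0,1) = 3
Sum: 1 + 4 + 2 + 1 + 1 + 1 + 1 + 3 = 14

Answer: 14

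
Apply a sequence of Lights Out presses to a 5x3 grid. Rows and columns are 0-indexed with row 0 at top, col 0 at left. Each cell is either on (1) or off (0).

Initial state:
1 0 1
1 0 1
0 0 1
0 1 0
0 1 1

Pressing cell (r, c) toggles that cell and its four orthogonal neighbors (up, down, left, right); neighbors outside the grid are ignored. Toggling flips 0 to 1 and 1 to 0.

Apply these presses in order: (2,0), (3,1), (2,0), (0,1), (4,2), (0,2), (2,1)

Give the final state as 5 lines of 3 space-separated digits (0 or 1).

Answer: 0 0 1
1 0 0
1 0 0
1 1 0
0 1 0

Derivation:
After press 1 at (2,0):
1 0 1
0 0 1
1 1 1
1 1 0
0 1 1

After press 2 at (3,1):
1 0 1
0 0 1
1 0 1
0 0 1
0 0 1

After press 3 at (2,0):
1 0 1
1 0 1
0 1 1
1 0 1
0 0 1

After press 4 at (0,1):
0 1 0
1 1 1
0 1 1
1 0 1
0 0 1

After press 5 at (4,2):
0 1 0
1 1 1
0 1 1
1 0 0
0 1 0

After press 6 at (0,2):
0 0 1
1 1 0
0 1 1
1 0 0
0 1 0

After press 7 at (2,1):
0 0 1
1 0 0
1 0 0
1 1 0
0 1 0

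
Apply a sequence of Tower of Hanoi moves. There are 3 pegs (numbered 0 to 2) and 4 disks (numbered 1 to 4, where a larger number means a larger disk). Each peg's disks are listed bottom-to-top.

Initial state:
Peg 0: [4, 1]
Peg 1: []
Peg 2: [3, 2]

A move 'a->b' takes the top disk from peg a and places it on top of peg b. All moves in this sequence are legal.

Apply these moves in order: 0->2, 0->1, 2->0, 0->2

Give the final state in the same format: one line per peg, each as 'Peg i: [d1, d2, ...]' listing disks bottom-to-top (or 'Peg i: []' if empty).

After move 1 (0->2):
Peg 0: [4]
Peg 1: []
Peg 2: [3, 2, 1]

After move 2 (0->1):
Peg 0: []
Peg 1: [4]
Peg 2: [3, 2, 1]

After move 3 (2->0):
Peg 0: [1]
Peg 1: [4]
Peg 2: [3, 2]

After move 4 (0->2):
Peg 0: []
Peg 1: [4]
Peg 2: [3, 2, 1]

Answer: Peg 0: []
Peg 1: [4]
Peg 2: [3, 2, 1]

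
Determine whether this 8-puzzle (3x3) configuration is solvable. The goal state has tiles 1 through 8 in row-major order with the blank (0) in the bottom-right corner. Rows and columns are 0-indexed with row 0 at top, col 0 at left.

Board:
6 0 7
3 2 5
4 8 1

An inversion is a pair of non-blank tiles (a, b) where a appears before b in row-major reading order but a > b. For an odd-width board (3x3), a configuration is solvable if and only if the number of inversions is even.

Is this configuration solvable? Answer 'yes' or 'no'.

Answer: no

Derivation:
Inversions (pairs i<j in row-major order where tile[i] > tile[j] > 0): 17
17 is odd, so the puzzle is not solvable.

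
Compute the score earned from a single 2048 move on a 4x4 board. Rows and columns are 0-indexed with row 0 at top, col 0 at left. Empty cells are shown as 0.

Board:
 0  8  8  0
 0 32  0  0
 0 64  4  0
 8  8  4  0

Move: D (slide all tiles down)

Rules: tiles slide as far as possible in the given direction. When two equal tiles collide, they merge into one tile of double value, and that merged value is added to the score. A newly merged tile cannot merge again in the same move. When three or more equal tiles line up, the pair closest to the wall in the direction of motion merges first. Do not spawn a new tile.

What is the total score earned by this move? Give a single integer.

Answer: 8

Derivation:
Slide down:
col 0: [0, 0, 0, 8] -> [0, 0, 0, 8]  score +0 (running 0)
col 1: [8, 32, 64, 8] -> [8, 32, 64, 8]  score +0 (running 0)
col 2: [8, 0, 4, 4] -> [0, 0, 8, 8]  score +8 (running 8)
col 3: [0, 0, 0, 0] -> [0, 0, 0, 0]  score +0 (running 8)
Board after move:
 0  8  0  0
 0 32  0  0
 0 64  8  0
 8  8  8  0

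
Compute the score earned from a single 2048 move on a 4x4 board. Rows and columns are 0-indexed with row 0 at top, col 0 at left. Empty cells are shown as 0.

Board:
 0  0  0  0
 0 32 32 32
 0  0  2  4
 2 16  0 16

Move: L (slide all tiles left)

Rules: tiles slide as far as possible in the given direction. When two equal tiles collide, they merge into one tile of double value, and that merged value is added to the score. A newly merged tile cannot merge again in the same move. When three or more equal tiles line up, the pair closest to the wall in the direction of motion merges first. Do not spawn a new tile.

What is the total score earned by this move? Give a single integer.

Slide left:
row 0: [0, 0, 0, 0] -> [0, 0, 0, 0]  score +0 (running 0)
row 1: [0, 32, 32, 32] -> [64, 32, 0, 0]  score +64 (running 64)
row 2: [0, 0, 2, 4] -> [2, 4, 0, 0]  score +0 (running 64)
row 3: [2, 16, 0, 16] -> [2, 32, 0, 0]  score +32 (running 96)
Board after move:
 0  0  0  0
64 32  0  0
 2  4  0  0
 2 32  0  0

Answer: 96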